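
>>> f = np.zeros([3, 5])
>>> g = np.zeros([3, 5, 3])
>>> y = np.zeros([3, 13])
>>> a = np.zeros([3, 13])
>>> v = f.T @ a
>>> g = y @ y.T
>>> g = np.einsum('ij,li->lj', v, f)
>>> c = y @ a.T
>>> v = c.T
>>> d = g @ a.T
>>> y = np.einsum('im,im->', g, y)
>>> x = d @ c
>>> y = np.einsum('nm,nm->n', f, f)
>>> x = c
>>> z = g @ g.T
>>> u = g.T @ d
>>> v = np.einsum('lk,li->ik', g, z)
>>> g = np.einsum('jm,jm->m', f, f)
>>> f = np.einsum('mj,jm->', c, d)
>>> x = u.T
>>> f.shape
()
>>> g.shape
(5,)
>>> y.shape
(3,)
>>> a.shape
(3, 13)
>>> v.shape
(3, 13)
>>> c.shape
(3, 3)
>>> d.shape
(3, 3)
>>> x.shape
(3, 13)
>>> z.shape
(3, 3)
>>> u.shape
(13, 3)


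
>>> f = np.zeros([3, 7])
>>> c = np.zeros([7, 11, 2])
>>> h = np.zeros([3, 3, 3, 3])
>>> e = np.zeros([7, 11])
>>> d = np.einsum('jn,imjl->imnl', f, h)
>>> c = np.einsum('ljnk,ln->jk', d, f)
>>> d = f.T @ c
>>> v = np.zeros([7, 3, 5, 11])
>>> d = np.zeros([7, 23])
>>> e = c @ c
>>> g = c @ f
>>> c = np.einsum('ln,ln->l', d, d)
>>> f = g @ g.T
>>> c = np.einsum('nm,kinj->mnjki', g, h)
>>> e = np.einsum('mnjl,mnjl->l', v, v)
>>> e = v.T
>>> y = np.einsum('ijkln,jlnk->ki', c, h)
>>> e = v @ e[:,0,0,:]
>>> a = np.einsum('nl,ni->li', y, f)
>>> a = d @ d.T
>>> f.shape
(3, 3)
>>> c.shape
(7, 3, 3, 3, 3)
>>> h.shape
(3, 3, 3, 3)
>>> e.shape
(7, 3, 5, 7)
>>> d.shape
(7, 23)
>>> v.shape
(7, 3, 5, 11)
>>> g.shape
(3, 7)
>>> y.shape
(3, 7)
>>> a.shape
(7, 7)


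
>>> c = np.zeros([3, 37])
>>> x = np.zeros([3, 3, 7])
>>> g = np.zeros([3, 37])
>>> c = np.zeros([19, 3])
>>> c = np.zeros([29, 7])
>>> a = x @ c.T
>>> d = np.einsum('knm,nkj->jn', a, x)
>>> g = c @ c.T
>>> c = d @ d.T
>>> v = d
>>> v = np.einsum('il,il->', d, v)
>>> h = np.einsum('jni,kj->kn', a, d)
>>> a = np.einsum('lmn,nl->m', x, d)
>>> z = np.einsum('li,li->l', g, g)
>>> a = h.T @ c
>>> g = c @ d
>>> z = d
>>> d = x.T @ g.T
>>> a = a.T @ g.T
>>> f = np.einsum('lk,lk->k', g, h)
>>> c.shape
(7, 7)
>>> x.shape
(3, 3, 7)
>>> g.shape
(7, 3)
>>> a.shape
(7, 7)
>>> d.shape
(7, 3, 7)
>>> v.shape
()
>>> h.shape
(7, 3)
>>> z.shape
(7, 3)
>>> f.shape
(3,)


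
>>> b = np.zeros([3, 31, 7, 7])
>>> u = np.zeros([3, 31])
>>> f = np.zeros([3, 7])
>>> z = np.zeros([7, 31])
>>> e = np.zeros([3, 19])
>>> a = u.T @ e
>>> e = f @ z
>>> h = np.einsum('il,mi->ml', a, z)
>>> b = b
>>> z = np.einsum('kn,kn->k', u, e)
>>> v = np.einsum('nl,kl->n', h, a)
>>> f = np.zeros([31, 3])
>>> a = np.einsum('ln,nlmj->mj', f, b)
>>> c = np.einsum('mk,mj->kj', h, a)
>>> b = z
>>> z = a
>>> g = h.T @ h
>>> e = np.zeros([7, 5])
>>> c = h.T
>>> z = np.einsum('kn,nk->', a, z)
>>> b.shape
(3,)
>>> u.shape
(3, 31)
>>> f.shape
(31, 3)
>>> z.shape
()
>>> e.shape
(7, 5)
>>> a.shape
(7, 7)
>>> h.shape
(7, 19)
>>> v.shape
(7,)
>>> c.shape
(19, 7)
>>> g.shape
(19, 19)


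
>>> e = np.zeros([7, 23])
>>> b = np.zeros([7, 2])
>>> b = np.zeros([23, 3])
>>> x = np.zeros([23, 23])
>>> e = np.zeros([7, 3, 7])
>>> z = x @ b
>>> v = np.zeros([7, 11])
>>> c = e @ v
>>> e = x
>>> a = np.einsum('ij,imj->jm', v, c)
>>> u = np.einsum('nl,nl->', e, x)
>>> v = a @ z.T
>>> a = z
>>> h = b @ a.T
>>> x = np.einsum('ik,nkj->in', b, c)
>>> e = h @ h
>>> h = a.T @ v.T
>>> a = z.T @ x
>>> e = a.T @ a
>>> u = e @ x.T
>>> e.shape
(7, 7)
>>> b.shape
(23, 3)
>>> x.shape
(23, 7)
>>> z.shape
(23, 3)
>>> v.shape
(11, 23)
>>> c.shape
(7, 3, 11)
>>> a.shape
(3, 7)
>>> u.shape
(7, 23)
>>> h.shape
(3, 11)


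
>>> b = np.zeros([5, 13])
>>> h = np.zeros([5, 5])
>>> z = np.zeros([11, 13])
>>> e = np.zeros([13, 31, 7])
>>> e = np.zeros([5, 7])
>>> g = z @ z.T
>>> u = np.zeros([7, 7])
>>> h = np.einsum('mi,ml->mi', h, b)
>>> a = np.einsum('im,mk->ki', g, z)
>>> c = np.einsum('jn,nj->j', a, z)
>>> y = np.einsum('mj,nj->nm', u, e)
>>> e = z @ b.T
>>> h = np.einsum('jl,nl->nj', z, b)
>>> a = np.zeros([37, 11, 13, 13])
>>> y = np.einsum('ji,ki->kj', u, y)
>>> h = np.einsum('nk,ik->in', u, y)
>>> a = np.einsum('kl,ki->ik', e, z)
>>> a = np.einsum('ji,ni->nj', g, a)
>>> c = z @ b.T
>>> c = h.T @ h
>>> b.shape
(5, 13)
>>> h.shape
(5, 7)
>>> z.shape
(11, 13)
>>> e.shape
(11, 5)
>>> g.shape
(11, 11)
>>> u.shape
(7, 7)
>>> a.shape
(13, 11)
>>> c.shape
(7, 7)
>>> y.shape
(5, 7)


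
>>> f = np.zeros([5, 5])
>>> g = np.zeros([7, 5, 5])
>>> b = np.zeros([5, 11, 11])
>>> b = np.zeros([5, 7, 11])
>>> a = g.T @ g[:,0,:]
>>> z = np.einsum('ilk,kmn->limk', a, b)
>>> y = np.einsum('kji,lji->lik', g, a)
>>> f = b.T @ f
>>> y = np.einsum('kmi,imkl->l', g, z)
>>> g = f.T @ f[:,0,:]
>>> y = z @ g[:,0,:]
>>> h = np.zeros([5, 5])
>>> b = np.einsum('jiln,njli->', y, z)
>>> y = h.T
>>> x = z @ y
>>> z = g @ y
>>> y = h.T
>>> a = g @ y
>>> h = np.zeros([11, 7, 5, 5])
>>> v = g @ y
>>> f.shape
(11, 7, 5)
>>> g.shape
(5, 7, 5)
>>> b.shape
()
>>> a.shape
(5, 7, 5)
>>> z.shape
(5, 7, 5)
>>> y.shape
(5, 5)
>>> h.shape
(11, 7, 5, 5)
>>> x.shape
(5, 5, 7, 5)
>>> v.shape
(5, 7, 5)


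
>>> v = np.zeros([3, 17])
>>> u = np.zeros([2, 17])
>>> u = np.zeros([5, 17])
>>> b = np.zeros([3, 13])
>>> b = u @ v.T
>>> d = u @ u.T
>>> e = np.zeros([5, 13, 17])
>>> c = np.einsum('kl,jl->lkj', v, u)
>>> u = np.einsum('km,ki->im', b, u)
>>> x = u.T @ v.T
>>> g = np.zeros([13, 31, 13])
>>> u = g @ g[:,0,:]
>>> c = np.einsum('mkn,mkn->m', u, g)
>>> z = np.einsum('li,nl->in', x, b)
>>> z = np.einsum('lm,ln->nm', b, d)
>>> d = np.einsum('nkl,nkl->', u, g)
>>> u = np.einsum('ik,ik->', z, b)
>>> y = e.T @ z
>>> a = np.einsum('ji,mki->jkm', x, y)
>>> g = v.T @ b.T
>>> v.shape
(3, 17)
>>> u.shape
()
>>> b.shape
(5, 3)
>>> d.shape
()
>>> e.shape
(5, 13, 17)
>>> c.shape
(13,)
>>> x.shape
(3, 3)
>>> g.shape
(17, 5)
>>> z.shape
(5, 3)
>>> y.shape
(17, 13, 3)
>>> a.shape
(3, 13, 17)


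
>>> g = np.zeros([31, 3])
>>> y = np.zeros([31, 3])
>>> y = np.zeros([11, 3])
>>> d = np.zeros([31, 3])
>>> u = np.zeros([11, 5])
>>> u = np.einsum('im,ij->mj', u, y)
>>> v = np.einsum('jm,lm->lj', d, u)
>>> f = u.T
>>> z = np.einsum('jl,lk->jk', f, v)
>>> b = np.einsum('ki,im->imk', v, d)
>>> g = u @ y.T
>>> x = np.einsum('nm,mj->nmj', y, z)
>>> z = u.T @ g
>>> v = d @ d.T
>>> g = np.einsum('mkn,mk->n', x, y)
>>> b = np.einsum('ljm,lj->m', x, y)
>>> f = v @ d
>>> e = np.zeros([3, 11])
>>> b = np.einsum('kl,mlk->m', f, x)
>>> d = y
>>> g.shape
(31,)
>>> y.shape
(11, 3)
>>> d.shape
(11, 3)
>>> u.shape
(5, 3)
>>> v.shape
(31, 31)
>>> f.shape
(31, 3)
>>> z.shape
(3, 11)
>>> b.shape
(11,)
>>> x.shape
(11, 3, 31)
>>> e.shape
(3, 11)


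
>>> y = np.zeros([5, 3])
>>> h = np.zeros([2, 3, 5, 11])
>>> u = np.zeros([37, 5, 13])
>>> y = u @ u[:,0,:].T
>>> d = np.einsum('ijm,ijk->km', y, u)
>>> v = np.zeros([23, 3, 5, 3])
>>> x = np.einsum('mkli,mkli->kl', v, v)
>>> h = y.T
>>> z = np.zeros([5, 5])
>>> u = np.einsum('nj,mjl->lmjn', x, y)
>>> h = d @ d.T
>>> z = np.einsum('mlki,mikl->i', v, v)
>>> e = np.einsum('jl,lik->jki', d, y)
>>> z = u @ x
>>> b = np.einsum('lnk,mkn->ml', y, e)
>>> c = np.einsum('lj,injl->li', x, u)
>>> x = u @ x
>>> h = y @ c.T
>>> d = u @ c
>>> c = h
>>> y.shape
(37, 5, 37)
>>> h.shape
(37, 5, 3)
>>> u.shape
(37, 37, 5, 3)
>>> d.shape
(37, 37, 5, 37)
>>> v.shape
(23, 3, 5, 3)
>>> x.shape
(37, 37, 5, 5)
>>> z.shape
(37, 37, 5, 5)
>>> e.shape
(13, 37, 5)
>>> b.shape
(13, 37)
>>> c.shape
(37, 5, 3)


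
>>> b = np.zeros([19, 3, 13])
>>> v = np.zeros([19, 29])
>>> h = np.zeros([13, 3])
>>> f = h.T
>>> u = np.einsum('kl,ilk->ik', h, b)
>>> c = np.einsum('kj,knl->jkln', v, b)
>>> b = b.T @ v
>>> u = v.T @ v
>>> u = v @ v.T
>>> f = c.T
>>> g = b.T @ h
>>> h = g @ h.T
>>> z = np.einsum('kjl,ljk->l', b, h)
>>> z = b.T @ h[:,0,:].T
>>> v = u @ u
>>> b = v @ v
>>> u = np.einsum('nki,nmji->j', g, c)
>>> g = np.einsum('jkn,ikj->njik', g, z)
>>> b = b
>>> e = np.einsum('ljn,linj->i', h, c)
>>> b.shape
(19, 19)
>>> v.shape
(19, 19)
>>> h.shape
(29, 3, 13)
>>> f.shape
(3, 13, 19, 29)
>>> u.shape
(13,)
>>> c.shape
(29, 19, 13, 3)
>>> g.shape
(3, 29, 29, 3)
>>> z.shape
(29, 3, 29)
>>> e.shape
(19,)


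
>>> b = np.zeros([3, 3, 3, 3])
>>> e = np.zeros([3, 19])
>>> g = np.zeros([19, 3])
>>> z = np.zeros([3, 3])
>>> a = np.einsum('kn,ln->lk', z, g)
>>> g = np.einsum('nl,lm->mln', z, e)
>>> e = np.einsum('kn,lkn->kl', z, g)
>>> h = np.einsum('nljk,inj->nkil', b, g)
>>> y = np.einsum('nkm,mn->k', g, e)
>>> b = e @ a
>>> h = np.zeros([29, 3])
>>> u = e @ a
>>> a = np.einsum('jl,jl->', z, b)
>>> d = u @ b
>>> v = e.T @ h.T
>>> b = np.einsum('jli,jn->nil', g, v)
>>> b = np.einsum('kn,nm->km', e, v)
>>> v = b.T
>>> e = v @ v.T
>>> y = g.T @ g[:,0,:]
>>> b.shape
(3, 29)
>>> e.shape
(29, 29)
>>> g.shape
(19, 3, 3)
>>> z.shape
(3, 3)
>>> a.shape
()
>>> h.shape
(29, 3)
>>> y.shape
(3, 3, 3)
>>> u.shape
(3, 3)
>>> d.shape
(3, 3)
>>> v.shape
(29, 3)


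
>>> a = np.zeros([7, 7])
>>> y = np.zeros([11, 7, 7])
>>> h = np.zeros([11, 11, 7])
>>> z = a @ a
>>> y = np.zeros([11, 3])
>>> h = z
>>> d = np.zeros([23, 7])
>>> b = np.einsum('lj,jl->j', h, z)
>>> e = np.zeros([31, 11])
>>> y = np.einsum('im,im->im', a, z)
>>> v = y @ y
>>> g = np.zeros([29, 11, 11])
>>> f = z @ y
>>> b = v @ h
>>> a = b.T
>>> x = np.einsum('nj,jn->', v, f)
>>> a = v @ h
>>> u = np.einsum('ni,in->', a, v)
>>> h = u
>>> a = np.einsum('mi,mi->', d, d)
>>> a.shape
()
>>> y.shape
(7, 7)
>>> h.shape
()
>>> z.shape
(7, 7)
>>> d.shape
(23, 7)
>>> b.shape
(7, 7)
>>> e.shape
(31, 11)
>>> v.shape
(7, 7)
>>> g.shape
(29, 11, 11)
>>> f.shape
(7, 7)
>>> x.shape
()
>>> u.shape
()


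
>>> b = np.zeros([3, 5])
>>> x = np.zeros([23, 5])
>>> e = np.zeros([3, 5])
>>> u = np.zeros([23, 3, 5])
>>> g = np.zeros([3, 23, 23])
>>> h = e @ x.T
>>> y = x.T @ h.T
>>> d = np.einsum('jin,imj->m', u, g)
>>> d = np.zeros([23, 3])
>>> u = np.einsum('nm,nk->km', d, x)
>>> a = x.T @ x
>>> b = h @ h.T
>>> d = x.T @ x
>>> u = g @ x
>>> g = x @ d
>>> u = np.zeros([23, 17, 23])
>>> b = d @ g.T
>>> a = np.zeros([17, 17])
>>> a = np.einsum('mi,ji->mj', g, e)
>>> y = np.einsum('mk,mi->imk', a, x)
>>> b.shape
(5, 23)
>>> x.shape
(23, 5)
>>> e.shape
(3, 5)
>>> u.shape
(23, 17, 23)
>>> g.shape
(23, 5)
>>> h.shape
(3, 23)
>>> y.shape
(5, 23, 3)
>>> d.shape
(5, 5)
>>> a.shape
(23, 3)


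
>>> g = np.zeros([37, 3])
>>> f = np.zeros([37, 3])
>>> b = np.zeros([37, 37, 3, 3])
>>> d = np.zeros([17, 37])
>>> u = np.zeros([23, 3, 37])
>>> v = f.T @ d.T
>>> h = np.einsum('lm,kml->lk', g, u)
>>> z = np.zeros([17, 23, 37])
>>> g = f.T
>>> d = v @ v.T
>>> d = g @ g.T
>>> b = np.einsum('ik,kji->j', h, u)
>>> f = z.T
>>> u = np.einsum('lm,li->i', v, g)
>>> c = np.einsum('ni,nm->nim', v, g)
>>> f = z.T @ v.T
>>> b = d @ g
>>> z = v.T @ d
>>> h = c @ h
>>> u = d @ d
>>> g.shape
(3, 37)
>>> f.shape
(37, 23, 3)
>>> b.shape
(3, 37)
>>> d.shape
(3, 3)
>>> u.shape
(3, 3)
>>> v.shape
(3, 17)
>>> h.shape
(3, 17, 23)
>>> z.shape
(17, 3)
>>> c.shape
(3, 17, 37)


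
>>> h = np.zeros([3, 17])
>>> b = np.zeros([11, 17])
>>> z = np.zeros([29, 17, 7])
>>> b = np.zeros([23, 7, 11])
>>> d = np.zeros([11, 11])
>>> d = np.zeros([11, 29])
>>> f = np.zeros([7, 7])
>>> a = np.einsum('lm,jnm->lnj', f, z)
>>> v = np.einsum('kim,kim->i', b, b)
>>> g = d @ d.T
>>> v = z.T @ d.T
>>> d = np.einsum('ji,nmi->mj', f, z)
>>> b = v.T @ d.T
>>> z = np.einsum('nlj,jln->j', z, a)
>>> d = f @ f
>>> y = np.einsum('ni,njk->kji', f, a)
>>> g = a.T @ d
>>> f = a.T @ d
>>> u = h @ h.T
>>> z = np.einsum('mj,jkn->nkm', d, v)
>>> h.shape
(3, 17)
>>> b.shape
(11, 17, 17)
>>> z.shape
(11, 17, 7)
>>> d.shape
(7, 7)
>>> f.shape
(29, 17, 7)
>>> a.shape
(7, 17, 29)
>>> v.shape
(7, 17, 11)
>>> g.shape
(29, 17, 7)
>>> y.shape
(29, 17, 7)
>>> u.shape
(3, 3)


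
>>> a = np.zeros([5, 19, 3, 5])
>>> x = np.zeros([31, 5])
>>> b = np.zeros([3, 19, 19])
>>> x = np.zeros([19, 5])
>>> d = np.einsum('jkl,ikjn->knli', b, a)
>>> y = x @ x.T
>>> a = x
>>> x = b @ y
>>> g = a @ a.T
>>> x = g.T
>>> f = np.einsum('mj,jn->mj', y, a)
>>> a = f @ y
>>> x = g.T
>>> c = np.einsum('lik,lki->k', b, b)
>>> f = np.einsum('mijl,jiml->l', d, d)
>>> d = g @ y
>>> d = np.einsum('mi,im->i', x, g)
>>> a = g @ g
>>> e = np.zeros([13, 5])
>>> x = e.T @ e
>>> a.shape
(19, 19)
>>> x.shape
(5, 5)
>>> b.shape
(3, 19, 19)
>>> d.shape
(19,)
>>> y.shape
(19, 19)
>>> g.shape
(19, 19)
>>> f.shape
(5,)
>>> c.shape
(19,)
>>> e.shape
(13, 5)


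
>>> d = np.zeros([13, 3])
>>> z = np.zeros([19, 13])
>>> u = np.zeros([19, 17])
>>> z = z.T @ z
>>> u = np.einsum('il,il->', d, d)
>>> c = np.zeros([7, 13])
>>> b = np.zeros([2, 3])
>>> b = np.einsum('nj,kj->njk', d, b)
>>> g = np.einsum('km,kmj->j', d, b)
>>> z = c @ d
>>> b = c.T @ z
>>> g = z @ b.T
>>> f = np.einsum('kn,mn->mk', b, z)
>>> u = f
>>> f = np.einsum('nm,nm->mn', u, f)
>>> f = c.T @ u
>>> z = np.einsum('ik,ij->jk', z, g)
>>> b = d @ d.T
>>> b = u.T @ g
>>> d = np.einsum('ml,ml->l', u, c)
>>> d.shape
(13,)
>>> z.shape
(13, 3)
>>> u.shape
(7, 13)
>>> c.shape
(7, 13)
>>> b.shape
(13, 13)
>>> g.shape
(7, 13)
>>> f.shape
(13, 13)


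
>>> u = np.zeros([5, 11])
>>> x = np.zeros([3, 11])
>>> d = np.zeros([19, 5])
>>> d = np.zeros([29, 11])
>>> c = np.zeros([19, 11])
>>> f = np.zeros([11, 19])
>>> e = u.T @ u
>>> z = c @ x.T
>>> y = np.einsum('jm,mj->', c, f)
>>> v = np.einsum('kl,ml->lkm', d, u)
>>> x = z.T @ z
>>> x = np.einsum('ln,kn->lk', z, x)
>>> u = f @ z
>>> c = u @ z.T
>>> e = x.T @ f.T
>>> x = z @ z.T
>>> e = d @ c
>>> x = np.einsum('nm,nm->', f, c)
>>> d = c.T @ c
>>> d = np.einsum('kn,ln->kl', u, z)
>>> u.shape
(11, 3)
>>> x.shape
()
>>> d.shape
(11, 19)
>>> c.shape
(11, 19)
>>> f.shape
(11, 19)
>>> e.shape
(29, 19)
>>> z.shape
(19, 3)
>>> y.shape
()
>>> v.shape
(11, 29, 5)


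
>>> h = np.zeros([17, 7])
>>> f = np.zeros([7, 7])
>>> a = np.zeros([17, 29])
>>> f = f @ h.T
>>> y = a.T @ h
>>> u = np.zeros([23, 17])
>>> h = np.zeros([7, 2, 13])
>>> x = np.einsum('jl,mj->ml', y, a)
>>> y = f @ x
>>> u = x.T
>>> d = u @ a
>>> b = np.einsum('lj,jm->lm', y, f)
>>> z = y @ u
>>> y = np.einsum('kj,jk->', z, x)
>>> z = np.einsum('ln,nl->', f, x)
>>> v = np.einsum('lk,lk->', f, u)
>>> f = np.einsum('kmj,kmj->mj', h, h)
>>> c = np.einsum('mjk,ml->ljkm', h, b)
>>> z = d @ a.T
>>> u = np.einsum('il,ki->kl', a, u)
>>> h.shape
(7, 2, 13)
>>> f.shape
(2, 13)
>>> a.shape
(17, 29)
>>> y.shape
()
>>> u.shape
(7, 29)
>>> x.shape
(17, 7)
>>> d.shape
(7, 29)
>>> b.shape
(7, 17)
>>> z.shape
(7, 17)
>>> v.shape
()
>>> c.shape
(17, 2, 13, 7)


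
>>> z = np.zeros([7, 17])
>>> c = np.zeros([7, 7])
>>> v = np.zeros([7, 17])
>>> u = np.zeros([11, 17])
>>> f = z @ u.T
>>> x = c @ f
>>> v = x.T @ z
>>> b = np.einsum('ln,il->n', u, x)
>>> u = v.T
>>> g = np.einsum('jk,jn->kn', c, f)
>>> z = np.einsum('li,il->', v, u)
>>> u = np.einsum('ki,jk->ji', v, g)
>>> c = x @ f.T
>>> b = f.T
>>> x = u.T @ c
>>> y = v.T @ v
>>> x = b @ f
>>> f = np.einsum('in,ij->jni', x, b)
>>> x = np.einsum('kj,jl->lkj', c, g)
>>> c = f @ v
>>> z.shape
()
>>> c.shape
(7, 11, 17)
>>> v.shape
(11, 17)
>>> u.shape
(7, 17)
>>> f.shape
(7, 11, 11)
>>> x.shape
(11, 7, 7)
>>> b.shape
(11, 7)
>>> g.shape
(7, 11)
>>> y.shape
(17, 17)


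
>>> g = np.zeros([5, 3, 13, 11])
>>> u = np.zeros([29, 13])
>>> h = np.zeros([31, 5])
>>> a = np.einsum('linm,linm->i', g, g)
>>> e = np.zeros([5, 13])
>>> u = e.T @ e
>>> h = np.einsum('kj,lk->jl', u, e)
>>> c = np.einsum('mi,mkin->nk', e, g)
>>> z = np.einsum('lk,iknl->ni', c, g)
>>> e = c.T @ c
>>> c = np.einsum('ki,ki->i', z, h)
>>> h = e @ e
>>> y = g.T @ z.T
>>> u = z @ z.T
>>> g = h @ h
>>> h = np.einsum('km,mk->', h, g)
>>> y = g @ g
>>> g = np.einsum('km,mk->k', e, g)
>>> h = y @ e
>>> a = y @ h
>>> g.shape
(3,)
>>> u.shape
(13, 13)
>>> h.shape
(3, 3)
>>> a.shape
(3, 3)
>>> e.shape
(3, 3)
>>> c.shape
(5,)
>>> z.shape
(13, 5)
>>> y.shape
(3, 3)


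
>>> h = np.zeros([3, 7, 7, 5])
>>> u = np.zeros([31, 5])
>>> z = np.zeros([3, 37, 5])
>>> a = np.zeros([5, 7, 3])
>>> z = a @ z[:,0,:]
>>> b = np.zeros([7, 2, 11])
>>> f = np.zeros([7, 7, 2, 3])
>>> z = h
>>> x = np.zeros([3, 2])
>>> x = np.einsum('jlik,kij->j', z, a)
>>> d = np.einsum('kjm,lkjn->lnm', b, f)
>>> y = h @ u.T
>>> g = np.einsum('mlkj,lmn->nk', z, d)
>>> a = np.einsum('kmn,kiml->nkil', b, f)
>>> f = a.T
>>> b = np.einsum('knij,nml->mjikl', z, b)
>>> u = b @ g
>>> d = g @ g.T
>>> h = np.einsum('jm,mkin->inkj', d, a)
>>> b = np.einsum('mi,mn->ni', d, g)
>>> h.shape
(7, 3, 7, 11)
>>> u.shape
(2, 5, 7, 3, 7)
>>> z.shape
(3, 7, 7, 5)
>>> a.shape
(11, 7, 7, 3)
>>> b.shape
(7, 11)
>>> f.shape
(3, 7, 7, 11)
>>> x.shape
(3,)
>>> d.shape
(11, 11)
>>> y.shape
(3, 7, 7, 31)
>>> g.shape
(11, 7)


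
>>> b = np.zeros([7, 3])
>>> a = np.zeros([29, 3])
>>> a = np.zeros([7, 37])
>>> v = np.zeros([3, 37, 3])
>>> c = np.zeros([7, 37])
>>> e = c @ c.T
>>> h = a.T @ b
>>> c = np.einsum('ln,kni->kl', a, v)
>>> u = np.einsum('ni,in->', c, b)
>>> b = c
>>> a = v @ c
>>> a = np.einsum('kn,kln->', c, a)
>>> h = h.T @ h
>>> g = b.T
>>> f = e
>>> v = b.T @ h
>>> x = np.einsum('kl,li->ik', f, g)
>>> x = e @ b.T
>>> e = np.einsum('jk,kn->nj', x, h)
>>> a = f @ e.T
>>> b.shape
(3, 7)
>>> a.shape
(7, 3)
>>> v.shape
(7, 3)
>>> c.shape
(3, 7)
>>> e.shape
(3, 7)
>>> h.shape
(3, 3)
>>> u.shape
()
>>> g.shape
(7, 3)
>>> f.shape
(7, 7)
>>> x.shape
(7, 3)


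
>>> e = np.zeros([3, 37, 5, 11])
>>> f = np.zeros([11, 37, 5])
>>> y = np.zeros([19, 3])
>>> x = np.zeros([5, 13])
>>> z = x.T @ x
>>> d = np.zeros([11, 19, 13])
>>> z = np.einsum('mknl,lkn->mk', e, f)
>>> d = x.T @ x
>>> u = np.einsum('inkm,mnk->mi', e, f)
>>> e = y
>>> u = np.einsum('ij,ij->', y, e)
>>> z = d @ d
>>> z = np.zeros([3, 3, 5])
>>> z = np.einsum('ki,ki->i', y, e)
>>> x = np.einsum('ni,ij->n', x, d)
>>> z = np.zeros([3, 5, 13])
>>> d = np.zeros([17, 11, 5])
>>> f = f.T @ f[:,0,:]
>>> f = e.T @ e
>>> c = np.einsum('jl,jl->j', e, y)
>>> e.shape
(19, 3)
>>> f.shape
(3, 3)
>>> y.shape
(19, 3)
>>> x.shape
(5,)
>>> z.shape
(3, 5, 13)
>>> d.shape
(17, 11, 5)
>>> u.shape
()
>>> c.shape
(19,)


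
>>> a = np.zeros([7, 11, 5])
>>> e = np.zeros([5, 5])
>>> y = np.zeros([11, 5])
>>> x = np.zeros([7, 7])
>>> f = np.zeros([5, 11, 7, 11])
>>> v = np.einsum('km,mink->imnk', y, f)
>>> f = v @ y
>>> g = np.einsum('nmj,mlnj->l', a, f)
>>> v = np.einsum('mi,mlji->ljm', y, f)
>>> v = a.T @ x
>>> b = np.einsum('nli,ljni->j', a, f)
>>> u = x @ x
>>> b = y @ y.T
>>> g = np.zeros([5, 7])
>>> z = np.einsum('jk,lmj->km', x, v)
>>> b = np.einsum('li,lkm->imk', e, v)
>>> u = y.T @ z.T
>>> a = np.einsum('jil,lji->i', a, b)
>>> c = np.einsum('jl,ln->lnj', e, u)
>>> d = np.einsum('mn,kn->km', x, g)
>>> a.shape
(11,)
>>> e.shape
(5, 5)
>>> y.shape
(11, 5)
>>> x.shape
(7, 7)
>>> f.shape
(11, 5, 7, 5)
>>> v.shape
(5, 11, 7)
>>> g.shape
(5, 7)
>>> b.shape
(5, 7, 11)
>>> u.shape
(5, 7)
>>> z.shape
(7, 11)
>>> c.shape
(5, 7, 5)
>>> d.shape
(5, 7)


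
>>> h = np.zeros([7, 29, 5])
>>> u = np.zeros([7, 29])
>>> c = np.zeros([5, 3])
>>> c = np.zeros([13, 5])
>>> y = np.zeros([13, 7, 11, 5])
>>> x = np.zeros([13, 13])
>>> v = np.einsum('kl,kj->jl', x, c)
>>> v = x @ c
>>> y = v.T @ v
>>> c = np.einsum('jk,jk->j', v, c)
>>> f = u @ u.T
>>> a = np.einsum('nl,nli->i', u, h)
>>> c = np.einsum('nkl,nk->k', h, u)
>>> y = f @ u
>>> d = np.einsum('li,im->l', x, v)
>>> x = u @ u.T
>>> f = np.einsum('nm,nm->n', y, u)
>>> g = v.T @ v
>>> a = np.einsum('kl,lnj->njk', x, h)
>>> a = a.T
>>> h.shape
(7, 29, 5)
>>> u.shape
(7, 29)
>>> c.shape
(29,)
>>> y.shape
(7, 29)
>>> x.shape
(7, 7)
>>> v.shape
(13, 5)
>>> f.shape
(7,)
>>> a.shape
(7, 5, 29)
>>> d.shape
(13,)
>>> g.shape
(5, 5)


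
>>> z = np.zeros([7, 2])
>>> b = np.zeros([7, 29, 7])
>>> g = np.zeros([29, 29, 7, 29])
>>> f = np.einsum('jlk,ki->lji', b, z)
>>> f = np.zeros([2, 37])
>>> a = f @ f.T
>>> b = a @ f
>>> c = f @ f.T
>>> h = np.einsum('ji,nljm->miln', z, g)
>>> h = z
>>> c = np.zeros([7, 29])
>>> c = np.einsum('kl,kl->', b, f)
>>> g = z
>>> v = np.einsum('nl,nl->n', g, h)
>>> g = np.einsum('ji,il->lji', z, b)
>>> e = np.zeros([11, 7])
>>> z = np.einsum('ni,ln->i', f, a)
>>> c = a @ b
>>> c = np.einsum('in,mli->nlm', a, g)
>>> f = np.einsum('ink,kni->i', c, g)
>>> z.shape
(37,)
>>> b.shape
(2, 37)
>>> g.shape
(37, 7, 2)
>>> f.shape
(2,)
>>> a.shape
(2, 2)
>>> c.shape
(2, 7, 37)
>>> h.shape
(7, 2)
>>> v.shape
(7,)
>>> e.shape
(11, 7)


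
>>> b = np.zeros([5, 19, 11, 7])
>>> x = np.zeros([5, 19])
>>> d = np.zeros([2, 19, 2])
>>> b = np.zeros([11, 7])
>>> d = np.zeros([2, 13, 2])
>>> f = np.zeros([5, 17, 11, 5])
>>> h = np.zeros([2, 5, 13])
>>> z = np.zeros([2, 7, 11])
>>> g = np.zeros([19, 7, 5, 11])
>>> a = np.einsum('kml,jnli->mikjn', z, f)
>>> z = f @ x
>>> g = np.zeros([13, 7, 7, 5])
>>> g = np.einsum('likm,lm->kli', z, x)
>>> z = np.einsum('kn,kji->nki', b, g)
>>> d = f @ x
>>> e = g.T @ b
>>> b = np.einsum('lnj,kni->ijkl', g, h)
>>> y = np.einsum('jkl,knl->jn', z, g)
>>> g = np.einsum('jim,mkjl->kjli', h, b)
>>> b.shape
(13, 17, 2, 11)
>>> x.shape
(5, 19)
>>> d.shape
(5, 17, 11, 19)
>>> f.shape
(5, 17, 11, 5)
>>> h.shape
(2, 5, 13)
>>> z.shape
(7, 11, 17)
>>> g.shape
(17, 2, 11, 5)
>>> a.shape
(7, 5, 2, 5, 17)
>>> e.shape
(17, 5, 7)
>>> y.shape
(7, 5)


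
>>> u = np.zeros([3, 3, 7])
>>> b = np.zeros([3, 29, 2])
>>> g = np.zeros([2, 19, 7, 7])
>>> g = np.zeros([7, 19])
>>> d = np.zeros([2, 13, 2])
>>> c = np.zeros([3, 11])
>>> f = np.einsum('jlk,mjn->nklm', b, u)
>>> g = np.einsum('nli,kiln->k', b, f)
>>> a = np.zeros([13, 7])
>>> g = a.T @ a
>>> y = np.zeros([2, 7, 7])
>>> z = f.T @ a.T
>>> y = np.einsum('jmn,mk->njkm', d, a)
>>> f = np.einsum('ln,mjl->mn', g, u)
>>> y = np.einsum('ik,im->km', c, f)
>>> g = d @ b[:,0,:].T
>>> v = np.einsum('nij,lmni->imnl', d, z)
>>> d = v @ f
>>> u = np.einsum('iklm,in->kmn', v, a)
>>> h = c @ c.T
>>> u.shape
(29, 3, 7)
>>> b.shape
(3, 29, 2)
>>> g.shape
(2, 13, 3)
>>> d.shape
(13, 29, 2, 7)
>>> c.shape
(3, 11)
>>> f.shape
(3, 7)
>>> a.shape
(13, 7)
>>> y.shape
(11, 7)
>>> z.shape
(3, 29, 2, 13)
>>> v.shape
(13, 29, 2, 3)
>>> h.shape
(3, 3)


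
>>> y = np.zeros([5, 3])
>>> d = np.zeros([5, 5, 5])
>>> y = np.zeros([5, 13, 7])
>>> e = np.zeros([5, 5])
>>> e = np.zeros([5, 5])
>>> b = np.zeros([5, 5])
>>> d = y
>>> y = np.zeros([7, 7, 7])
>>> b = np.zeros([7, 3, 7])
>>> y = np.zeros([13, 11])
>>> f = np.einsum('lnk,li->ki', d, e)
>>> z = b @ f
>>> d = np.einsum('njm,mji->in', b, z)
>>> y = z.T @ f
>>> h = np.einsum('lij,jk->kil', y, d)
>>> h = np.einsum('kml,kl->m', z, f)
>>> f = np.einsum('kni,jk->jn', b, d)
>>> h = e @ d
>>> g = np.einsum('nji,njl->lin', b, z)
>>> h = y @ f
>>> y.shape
(5, 3, 5)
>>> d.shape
(5, 7)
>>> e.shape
(5, 5)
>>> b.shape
(7, 3, 7)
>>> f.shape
(5, 3)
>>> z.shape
(7, 3, 5)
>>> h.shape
(5, 3, 3)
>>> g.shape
(5, 7, 7)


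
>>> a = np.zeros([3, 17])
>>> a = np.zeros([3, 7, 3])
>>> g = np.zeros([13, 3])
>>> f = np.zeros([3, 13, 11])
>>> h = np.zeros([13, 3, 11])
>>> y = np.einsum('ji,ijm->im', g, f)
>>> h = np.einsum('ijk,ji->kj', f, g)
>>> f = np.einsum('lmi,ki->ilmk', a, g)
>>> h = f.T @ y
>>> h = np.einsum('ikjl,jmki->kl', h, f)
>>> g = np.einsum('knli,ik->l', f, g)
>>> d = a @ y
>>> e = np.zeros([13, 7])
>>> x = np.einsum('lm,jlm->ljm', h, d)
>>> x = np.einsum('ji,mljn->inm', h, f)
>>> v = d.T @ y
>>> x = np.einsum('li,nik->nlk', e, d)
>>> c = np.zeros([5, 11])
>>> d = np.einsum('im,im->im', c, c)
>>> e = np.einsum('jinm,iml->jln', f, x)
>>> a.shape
(3, 7, 3)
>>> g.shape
(7,)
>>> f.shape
(3, 3, 7, 13)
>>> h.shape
(7, 11)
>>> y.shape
(3, 11)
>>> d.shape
(5, 11)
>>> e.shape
(3, 11, 7)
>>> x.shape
(3, 13, 11)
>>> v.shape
(11, 7, 11)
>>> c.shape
(5, 11)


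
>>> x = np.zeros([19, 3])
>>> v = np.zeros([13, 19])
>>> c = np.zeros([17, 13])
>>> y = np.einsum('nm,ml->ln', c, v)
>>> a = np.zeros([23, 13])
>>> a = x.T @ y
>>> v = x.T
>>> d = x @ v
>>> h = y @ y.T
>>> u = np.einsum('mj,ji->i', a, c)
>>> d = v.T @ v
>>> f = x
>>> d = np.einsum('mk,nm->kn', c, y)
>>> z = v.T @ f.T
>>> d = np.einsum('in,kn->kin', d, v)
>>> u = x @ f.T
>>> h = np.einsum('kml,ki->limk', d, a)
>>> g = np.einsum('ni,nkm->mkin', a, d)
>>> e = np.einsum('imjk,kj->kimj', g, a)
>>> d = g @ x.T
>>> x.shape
(19, 3)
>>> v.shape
(3, 19)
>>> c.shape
(17, 13)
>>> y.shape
(19, 17)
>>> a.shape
(3, 17)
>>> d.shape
(19, 13, 17, 19)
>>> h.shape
(19, 17, 13, 3)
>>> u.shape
(19, 19)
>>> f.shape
(19, 3)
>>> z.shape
(19, 19)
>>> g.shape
(19, 13, 17, 3)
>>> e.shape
(3, 19, 13, 17)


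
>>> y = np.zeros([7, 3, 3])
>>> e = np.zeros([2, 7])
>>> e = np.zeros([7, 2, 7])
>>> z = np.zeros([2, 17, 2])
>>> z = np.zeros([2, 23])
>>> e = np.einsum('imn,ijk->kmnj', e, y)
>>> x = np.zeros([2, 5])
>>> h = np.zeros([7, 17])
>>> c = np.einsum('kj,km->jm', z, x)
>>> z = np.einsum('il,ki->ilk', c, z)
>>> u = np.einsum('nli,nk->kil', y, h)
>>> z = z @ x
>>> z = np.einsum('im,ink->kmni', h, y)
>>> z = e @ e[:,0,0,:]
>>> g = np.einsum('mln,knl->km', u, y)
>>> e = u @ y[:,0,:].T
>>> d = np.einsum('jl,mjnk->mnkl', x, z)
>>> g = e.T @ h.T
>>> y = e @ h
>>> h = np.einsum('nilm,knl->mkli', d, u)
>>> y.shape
(17, 3, 17)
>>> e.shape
(17, 3, 7)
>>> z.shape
(3, 2, 7, 3)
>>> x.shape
(2, 5)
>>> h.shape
(5, 17, 3, 7)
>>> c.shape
(23, 5)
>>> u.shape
(17, 3, 3)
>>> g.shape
(7, 3, 7)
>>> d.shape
(3, 7, 3, 5)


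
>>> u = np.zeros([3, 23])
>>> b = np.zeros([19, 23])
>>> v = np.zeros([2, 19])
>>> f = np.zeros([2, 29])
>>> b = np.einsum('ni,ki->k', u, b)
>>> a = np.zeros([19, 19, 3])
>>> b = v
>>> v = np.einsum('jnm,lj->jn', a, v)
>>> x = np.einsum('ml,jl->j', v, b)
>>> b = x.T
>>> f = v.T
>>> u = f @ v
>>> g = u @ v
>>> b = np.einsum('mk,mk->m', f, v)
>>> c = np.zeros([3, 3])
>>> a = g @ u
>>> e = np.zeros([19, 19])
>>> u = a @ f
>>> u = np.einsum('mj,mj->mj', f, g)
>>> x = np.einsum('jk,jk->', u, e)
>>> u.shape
(19, 19)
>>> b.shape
(19,)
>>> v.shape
(19, 19)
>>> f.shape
(19, 19)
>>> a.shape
(19, 19)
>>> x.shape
()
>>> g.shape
(19, 19)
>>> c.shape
(3, 3)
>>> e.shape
(19, 19)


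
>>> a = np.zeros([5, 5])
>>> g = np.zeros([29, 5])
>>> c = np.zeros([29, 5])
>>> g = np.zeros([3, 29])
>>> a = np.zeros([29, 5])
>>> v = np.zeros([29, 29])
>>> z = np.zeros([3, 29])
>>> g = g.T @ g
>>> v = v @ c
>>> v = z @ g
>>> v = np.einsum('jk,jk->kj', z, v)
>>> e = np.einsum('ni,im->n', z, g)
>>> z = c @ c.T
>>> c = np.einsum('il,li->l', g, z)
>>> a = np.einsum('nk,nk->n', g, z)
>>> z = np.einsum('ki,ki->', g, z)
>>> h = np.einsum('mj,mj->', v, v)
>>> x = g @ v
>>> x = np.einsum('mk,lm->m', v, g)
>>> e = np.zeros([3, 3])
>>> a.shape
(29,)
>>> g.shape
(29, 29)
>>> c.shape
(29,)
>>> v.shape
(29, 3)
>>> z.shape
()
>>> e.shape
(3, 3)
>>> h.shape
()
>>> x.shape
(29,)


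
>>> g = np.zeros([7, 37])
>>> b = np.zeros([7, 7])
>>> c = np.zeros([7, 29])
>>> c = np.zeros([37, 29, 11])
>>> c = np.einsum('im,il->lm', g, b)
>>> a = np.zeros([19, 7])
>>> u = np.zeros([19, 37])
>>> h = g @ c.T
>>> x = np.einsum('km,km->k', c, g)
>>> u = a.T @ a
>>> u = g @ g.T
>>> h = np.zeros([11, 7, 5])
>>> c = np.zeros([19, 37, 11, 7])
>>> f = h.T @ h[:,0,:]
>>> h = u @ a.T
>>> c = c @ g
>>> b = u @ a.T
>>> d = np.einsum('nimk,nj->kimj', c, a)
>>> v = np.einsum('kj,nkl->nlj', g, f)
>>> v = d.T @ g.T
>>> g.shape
(7, 37)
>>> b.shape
(7, 19)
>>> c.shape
(19, 37, 11, 37)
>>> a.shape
(19, 7)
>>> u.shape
(7, 7)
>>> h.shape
(7, 19)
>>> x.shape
(7,)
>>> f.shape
(5, 7, 5)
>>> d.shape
(37, 37, 11, 7)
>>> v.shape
(7, 11, 37, 7)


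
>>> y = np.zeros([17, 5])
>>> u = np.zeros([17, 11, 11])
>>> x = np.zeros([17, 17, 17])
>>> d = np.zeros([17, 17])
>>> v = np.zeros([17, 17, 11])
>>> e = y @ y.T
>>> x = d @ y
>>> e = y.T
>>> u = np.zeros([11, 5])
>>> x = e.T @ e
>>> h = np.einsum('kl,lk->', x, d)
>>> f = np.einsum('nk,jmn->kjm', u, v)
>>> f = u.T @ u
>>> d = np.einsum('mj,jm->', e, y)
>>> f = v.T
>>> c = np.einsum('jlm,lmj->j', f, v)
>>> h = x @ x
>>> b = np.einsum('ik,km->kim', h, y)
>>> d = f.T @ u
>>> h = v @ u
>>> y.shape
(17, 5)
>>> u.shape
(11, 5)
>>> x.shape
(17, 17)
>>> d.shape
(17, 17, 5)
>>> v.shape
(17, 17, 11)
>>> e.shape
(5, 17)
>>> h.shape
(17, 17, 5)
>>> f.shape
(11, 17, 17)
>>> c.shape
(11,)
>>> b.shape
(17, 17, 5)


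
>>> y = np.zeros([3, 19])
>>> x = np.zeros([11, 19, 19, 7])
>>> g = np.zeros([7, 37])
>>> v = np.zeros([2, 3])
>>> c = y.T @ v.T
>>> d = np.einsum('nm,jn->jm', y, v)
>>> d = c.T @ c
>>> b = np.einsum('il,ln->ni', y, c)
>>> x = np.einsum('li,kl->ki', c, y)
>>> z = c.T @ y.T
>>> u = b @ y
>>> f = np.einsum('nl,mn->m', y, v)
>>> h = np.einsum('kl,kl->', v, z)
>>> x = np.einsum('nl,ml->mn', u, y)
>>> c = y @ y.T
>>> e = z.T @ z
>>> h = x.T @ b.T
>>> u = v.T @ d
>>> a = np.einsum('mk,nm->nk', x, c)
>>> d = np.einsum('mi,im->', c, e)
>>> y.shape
(3, 19)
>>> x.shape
(3, 2)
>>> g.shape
(7, 37)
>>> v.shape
(2, 3)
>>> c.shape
(3, 3)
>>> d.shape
()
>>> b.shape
(2, 3)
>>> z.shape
(2, 3)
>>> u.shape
(3, 2)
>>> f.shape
(2,)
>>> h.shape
(2, 2)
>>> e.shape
(3, 3)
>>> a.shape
(3, 2)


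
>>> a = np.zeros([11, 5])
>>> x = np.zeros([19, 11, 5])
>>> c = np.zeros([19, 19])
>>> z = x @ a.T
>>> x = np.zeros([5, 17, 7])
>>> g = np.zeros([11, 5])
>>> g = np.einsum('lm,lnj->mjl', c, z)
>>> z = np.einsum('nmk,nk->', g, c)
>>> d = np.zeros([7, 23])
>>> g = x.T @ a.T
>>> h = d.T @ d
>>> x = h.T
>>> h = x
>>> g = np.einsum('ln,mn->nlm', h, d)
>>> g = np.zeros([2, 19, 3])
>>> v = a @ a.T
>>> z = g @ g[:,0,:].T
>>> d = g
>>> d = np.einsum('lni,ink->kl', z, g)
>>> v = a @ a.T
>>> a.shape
(11, 5)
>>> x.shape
(23, 23)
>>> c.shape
(19, 19)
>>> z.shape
(2, 19, 2)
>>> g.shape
(2, 19, 3)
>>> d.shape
(3, 2)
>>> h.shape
(23, 23)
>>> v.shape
(11, 11)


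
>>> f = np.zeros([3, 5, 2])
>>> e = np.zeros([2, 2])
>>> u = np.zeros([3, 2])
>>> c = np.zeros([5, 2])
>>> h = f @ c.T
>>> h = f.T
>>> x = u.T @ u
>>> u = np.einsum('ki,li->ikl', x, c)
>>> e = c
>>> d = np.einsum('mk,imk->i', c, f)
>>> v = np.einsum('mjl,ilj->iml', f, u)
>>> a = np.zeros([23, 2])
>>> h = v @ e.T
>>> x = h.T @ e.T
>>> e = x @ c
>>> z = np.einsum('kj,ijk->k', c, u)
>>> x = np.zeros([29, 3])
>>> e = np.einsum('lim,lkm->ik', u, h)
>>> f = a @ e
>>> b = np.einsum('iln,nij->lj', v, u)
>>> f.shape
(23, 3)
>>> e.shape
(2, 3)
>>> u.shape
(2, 2, 5)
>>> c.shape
(5, 2)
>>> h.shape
(2, 3, 5)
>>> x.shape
(29, 3)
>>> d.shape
(3,)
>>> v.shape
(2, 3, 2)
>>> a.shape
(23, 2)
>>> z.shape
(5,)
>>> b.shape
(3, 5)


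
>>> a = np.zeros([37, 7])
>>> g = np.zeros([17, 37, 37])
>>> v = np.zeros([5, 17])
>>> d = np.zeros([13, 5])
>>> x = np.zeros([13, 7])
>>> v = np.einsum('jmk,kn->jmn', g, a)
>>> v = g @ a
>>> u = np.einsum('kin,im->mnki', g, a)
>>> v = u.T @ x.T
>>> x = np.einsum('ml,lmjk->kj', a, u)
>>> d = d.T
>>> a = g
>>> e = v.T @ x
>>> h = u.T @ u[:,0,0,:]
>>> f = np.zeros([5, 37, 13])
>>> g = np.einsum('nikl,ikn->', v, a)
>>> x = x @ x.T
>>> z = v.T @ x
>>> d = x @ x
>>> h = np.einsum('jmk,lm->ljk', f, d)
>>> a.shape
(17, 37, 37)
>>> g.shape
()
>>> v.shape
(37, 17, 37, 13)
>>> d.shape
(37, 37)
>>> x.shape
(37, 37)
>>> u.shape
(7, 37, 17, 37)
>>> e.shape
(13, 37, 17, 17)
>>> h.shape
(37, 5, 13)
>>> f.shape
(5, 37, 13)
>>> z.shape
(13, 37, 17, 37)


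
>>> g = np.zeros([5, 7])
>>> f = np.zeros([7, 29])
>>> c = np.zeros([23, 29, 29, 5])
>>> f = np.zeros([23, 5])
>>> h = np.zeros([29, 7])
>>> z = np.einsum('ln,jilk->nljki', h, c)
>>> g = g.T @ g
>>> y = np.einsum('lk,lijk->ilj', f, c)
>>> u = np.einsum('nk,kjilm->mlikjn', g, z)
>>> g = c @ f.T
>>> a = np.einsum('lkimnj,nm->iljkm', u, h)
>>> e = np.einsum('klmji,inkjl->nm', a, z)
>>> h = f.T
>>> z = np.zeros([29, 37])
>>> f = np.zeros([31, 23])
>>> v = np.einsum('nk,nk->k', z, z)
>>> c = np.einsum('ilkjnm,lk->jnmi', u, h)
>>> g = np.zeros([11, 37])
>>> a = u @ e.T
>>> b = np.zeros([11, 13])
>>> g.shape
(11, 37)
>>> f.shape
(31, 23)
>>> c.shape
(7, 29, 7, 29)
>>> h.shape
(5, 23)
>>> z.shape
(29, 37)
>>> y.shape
(29, 23, 29)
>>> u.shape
(29, 5, 23, 7, 29, 7)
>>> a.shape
(29, 5, 23, 7, 29, 29)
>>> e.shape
(29, 7)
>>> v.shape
(37,)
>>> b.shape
(11, 13)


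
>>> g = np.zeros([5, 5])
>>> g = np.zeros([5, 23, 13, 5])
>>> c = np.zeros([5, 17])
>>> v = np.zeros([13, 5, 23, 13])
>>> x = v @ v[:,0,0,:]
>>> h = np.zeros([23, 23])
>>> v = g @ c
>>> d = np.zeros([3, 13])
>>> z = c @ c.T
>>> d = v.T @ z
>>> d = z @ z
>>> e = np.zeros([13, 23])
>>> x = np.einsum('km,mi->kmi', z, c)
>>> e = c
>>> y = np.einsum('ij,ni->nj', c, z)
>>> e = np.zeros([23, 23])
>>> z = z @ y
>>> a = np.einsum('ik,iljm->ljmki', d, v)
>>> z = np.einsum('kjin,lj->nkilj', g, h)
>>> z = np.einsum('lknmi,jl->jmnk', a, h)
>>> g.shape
(5, 23, 13, 5)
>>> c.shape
(5, 17)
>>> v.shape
(5, 23, 13, 17)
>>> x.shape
(5, 5, 17)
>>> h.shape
(23, 23)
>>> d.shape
(5, 5)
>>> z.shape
(23, 5, 17, 13)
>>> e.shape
(23, 23)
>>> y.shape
(5, 17)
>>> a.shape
(23, 13, 17, 5, 5)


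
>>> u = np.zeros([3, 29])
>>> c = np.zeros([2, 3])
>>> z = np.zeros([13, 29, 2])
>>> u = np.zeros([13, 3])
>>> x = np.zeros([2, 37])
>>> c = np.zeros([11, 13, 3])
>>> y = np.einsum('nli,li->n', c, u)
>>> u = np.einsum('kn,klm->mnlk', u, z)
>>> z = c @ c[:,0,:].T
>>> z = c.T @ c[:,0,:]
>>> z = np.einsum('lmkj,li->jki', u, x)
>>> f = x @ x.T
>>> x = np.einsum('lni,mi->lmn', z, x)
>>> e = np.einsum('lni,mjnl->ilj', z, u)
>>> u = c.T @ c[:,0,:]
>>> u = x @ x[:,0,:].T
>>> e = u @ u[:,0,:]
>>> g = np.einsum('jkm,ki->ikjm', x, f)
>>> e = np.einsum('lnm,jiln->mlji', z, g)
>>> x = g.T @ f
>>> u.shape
(13, 2, 13)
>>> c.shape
(11, 13, 3)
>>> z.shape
(13, 29, 37)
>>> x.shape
(29, 13, 2, 2)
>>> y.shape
(11,)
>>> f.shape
(2, 2)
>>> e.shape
(37, 13, 2, 2)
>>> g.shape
(2, 2, 13, 29)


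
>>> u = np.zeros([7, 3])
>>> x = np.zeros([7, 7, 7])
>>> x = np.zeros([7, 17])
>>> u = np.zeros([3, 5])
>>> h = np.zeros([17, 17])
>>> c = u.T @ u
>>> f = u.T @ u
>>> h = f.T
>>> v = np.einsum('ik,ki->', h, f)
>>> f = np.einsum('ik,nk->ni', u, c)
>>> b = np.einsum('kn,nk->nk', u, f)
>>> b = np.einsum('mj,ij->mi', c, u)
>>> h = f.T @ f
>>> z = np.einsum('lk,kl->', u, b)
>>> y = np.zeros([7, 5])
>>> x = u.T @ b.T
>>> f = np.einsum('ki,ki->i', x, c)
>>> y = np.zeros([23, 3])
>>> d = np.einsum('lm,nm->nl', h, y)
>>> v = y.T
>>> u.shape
(3, 5)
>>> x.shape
(5, 5)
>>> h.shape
(3, 3)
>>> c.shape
(5, 5)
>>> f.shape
(5,)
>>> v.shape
(3, 23)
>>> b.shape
(5, 3)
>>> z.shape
()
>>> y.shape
(23, 3)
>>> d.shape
(23, 3)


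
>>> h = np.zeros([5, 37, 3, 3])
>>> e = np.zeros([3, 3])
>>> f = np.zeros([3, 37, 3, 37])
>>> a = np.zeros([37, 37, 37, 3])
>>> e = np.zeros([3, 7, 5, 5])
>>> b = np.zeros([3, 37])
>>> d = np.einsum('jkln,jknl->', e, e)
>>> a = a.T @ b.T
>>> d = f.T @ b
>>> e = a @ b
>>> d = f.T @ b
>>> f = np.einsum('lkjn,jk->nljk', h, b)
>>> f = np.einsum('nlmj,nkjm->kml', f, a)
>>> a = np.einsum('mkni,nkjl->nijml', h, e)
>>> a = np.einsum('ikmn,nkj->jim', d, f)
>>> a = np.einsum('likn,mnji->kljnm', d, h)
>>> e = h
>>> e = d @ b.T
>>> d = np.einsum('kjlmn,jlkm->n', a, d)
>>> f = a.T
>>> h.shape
(5, 37, 3, 3)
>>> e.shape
(37, 3, 37, 3)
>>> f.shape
(5, 37, 3, 37, 37)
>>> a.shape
(37, 37, 3, 37, 5)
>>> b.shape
(3, 37)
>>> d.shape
(5,)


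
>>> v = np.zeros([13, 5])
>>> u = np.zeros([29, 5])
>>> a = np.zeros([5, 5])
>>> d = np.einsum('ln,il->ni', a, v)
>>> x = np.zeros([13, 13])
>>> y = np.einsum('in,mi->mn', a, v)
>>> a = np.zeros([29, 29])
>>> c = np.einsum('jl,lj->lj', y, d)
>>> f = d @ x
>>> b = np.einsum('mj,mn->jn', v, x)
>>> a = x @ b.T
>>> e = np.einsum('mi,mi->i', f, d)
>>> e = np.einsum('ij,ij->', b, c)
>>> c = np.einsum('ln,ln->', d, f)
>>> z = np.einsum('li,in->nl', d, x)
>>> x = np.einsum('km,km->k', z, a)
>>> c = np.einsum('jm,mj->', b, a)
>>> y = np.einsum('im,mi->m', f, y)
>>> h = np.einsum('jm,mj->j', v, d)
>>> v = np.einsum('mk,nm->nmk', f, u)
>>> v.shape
(29, 5, 13)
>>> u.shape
(29, 5)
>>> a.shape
(13, 5)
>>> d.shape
(5, 13)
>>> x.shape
(13,)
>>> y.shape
(13,)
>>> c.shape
()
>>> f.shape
(5, 13)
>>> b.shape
(5, 13)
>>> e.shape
()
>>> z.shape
(13, 5)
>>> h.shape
(13,)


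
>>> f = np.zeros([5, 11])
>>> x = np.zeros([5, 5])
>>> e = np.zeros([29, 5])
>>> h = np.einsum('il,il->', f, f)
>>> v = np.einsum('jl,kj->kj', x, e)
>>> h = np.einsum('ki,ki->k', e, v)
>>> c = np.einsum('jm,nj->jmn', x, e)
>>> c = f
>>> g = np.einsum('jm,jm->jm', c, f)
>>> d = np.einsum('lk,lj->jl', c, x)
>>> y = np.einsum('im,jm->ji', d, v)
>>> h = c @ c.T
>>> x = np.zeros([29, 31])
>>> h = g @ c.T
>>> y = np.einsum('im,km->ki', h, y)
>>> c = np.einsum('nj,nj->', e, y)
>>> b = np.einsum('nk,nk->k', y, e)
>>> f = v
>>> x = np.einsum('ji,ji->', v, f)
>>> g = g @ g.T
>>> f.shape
(29, 5)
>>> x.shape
()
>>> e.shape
(29, 5)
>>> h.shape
(5, 5)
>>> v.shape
(29, 5)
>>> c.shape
()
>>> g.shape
(5, 5)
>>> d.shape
(5, 5)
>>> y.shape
(29, 5)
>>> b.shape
(5,)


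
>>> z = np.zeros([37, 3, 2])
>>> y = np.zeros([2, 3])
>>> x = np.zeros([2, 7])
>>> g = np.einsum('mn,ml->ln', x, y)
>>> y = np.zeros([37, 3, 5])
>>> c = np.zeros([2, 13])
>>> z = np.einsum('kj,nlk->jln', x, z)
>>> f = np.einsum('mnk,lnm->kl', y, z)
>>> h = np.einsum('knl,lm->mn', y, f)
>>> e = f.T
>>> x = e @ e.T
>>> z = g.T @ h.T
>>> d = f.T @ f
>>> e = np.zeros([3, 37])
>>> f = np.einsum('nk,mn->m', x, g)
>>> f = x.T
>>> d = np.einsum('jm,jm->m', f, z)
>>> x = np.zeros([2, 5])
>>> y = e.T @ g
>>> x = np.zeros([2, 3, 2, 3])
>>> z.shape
(7, 7)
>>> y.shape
(37, 7)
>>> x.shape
(2, 3, 2, 3)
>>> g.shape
(3, 7)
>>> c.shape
(2, 13)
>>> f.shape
(7, 7)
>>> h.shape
(7, 3)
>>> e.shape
(3, 37)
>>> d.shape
(7,)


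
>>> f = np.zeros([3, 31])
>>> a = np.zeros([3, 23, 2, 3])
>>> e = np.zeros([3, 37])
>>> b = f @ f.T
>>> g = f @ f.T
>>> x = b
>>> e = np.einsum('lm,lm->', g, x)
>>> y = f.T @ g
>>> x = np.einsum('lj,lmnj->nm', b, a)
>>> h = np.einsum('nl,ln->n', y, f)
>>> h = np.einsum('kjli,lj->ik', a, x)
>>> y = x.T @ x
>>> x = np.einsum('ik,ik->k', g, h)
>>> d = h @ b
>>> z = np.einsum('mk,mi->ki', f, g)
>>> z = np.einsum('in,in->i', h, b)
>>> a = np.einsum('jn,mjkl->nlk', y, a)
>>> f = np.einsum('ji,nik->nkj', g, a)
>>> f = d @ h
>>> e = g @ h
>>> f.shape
(3, 3)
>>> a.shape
(23, 3, 2)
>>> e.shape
(3, 3)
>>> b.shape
(3, 3)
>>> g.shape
(3, 3)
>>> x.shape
(3,)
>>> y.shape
(23, 23)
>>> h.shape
(3, 3)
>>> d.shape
(3, 3)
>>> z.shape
(3,)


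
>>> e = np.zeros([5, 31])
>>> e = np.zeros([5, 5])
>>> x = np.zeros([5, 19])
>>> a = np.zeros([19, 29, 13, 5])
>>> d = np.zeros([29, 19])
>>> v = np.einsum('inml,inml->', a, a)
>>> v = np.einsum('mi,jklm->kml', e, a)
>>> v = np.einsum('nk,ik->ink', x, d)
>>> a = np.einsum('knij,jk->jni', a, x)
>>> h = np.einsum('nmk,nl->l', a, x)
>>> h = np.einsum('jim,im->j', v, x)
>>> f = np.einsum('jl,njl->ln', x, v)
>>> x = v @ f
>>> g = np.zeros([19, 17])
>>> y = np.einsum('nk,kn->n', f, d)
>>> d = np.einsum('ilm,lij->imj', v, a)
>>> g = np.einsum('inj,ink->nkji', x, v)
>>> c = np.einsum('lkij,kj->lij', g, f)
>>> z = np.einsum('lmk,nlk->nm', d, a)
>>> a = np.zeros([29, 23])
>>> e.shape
(5, 5)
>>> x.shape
(29, 5, 29)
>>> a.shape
(29, 23)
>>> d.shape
(29, 19, 13)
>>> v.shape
(29, 5, 19)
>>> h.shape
(29,)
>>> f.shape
(19, 29)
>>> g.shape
(5, 19, 29, 29)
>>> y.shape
(19,)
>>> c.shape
(5, 29, 29)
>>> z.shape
(5, 19)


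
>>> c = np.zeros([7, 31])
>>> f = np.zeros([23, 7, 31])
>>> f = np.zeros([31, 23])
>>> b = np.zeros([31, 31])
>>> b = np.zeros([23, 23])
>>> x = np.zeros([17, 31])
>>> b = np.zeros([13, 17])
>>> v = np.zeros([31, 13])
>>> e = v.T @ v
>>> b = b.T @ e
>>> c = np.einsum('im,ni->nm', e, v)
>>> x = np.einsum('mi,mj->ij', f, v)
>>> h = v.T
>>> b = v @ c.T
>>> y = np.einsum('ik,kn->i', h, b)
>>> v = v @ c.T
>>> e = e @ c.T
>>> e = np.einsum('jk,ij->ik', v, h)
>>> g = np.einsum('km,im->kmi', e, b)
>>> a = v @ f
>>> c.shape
(31, 13)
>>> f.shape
(31, 23)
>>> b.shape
(31, 31)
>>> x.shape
(23, 13)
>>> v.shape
(31, 31)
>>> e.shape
(13, 31)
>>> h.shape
(13, 31)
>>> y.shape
(13,)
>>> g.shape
(13, 31, 31)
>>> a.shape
(31, 23)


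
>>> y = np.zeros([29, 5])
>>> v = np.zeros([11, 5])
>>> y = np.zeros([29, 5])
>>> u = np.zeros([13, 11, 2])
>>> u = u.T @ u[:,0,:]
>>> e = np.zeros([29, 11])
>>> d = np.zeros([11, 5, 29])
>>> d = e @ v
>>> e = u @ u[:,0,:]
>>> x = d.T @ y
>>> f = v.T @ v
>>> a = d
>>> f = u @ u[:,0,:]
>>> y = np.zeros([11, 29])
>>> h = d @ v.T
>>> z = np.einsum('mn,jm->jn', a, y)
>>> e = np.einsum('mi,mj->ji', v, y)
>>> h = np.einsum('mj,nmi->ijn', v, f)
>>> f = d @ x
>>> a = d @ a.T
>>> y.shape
(11, 29)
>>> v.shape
(11, 5)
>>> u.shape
(2, 11, 2)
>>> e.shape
(29, 5)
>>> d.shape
(29, 5)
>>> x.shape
(5, 5)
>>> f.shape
(29, 5)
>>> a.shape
(29, 29)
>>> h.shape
(2, 5, 2)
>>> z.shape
(11, 5)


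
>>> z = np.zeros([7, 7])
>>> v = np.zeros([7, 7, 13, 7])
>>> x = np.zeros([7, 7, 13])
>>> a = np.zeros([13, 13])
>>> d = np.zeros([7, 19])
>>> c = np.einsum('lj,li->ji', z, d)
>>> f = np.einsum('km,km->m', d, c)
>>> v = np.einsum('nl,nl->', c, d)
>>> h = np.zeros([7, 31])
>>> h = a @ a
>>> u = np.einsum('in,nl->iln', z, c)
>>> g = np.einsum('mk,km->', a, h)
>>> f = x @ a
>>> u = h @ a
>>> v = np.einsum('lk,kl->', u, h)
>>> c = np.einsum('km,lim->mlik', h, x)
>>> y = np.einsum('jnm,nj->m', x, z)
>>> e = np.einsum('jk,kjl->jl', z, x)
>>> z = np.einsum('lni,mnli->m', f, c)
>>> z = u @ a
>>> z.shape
(13, 13)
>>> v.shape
()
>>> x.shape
(7, 7, 13)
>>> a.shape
(13, 13)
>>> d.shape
(7, 19)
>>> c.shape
(13, 7, 7, 13)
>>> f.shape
(7, 7, 13)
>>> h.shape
(13, 13)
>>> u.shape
(13, 13)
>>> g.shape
()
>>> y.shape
(13,)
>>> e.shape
(7, 13)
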